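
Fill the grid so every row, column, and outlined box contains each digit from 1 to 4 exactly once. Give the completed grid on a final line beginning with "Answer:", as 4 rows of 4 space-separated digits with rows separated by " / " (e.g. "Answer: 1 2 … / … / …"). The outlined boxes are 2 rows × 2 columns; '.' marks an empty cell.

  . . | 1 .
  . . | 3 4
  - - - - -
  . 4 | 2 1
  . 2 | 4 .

Step 1. [r4c1∈{1,3}] r4c1 is the only open cell in row 4 admitting 1 ⇒ r4c1=1.
Step 2. [r1c1∈{2,3,4}] row 1 places 4 nowhere but r1c1, so r1c1=4.
Step 3. [r1c2∈{3}] r1c2 has the single candidate 3. So r1c2=3.
Step 4. [r3c1∈{3}] nothing but 3 survives at r3c1. So r3c1=3.
Step 5. [r1c4∈{2}] nothing but 2 survives at r1c4 ⇒ r1c4=2.
Step 6. [r2c1∈{2}] only 2 remains possible at r2c1. So r2c1=2.
Step 7. [r4c4∈{3}] r4c4 has the single candidate 3, so r4c4=3.
Step 8. [r2c2∈{1}] only 1 remains possible at r2c2 ⇒ r2c2=1.

Answer: 4 3 1 2 / 2 1 3 4 / 3 4 2 1 / 1 2 4 3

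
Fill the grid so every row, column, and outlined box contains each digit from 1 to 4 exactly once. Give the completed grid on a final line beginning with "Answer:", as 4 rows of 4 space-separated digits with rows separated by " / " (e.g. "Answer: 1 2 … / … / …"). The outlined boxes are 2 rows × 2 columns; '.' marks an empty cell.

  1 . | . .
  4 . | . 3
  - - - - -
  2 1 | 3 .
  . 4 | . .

Step 1. [r2c3∈{1,2}] across row 2, 1 lands solely at r2c3. So r2c3=1.
Step 2. [r1c3∈{2,4}] col 3 places 4 nowhere but r1c3. So r1c3=4.
Step 3. [r1c4∈{2}] only 2 remains possible at r1c4. So r1c4=2.
Step 4. [r4c1∈{3}] r4c1's peers cover all but 3 ⇒ r4c1=3.
Step 5. [r4c3∈{2}] nothing but 2 survives at r4c3, so r4c3=2.
Step 6. [r1c2∈{3}] r1c2 is down to just 3, so r1c2=3.
Step 7. [r2c2∈{2}] r2c2 is down to just 2. So r2c2=2.
Step 8. [r3c4∈{4}] r3c4's peers cover all but 4, so r3c4=4.
Step 9. [r4c4∈{1}] r4c4's peers cover all but 1, so r4c4=1.

Answer: 1 3 4 2 / 4 2 1 3 / 2 1 3 4 / 3 4 2 1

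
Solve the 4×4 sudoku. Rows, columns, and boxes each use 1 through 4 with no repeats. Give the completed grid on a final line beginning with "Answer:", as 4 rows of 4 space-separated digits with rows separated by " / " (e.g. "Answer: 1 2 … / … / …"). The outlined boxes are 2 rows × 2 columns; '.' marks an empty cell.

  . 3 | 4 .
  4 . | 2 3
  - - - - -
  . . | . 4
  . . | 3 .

Step 1. [r1c1∈{1,2}] r1c1 is the only open cell in row 1 admitting 2, so r1c1=2.
Step 2. [r4c1∈{1}] nothing but 1 survives at r4c1, so r4c1=1.
Step 3. [r4c2∈{2,4}] row 4 places 4 nowhere but r4c2, so r4c2=4.
Step 4. [r2c2∈{1}] nothing but 1 survives at r2c2 ⇒ r2c2=1.
Step 5. [r1c4∈{1}] nothing but 1 survives at r1c4 ⇒ r1c4=1.
Step 6. [r3c2∈{2}] r3c2 is down to just 2 ⇒ r3c2=2.
Step 7. [r3c1∈{3}] only 3 remains possible at r3c1. So r3c1=3.
Step 8. [r4c4∈{2}] r4c4 has the single candidate 2, so r4c4=2.
Step 9. [r3c3∈{1}] r3c3 is down to just 1 ⇒ r3c3=1.

Answer: 2 3 4 1 / 4 1 2 3 / 3 2 1 4 / 1 4 3 2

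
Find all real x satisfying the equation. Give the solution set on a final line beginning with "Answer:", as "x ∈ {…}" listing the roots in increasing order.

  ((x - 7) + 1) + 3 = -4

Step 1. [((x - 7) + 1) + 3 = -4] the outer +3 inverts by subtracting 3, so sub: (x - 7) + 1 = -7.
Step 2. [(x - 7) + 1 = -7] the outer +1 inverts by subtracting 1 ⇒ sub: x - 7 = -8.
Step 3. [x - 7 = -8] the outer -7 inverts by adding 7, so sub: x = -1.

Answer: x ∈ {-1}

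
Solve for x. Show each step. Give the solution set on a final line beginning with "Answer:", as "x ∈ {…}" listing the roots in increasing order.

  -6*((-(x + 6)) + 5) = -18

Step 1. [-6*((-(x + 6)) + 5) = -18] LHS = -6·(…); ÷-6 both sides, so div: (-(x + 6)) + 5 = 3.
Step 2. [(-(x + 6)) + 5 = 3] +5 is outermost — subtract 5 both sides ⇒ sub: -(x + 6) = -2.
Step 3. [-(x + 6) = -2] LHS negated; negate both sides, so neg: x + 6 = 2.
Step 4. [x + 6 = 2] +6 is outermost — subtract 6 both sides, so sub: x = -4.

Answer: x ∈ {-4}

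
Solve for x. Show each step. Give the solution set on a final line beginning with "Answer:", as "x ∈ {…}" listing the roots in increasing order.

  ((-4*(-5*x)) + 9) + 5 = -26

Step 1. [((-4*(-5*x)) + 9) + 5 = -26] +5 is outermost — subtract 5 both sides, so sub: (-4*(-5*x)) + 9 = -31.
Step 2. [(-4*(-5*x)) + 9 = -31] peel the +9: subtract 9 from each side, so sub: -4*(-5*x) = -40.
Step 3. [-4*(-5*x) = -40] -4 out front; divide by -4. So div: -5*x = 10.
Step 4. [-5*x = 10] -5 out front; divide by -5. So div: x = -2.

Answer: x ∈ {-2}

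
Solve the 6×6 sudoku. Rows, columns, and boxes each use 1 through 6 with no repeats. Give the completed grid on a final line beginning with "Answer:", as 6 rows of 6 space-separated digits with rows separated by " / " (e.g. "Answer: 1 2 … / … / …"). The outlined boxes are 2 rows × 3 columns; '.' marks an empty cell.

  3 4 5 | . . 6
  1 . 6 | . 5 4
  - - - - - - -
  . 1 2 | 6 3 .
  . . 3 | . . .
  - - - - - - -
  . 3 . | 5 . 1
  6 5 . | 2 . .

Step 1. [r4c4∈{1,4}] across col 4, 4 lands solely at r4c4. So r4c4=4.
Step 2. [r5c3∈{4}] r5c3 is down to just 4, so r5c3=4.
Step 3. [r3c6∈{5}] r3c6's peers cover all but 5. So r3c6=5.
Step 4. [r1c5∈{1,2}] 2 has one home in row 1: r1c5. So r1c5=2.
Step 5. [r2c2∈{2}] nothing but 2 survives at r2c2 ⇒ r2c2=2.
Step 6. [r1c4∈{1}] r1c4 is down to just 1, so r1c4=1.
Step 7. [r6c6∈{3}] r6c6 is down to just 3, so r6c6=3.
Step 8. [r4c1∈{5}] r4c1's peers cover all but 5 ⇒ r4c1=5.
Step 9. [r6c5∈{4}] r6c5 is down to just 4. So r6c5=4.
Step 10. [r4c6∈{2}] r4c6 has the single candidate 2, so r4c6=2.
Step 11. [r2c4∈{3}] r2c4's peers cover all but 3, so r2c4=3.
Step 12. [r4c2∈{6}] nothing but 6 survives at r4c2 ⇒ r4c2=6.
Step 13. [r5c5∈{6}] only 6 remains possible at r5c5. So r5c5=6.
Step 14. [r3c1∈{4}] r3c1's peers cover all but 4. So r3c1=4.
Step 15. [r4c5∈{1}] only 1 remains possible at r4c5, so r4c5=1.
Step 16. [r5c1∈{2}] r5c1 has the single candidate 2 ⇒ r5c1=2.
Step 17. [r6c3∈{1}] r6c3's peers cover all but 1 ⇒ r6c3=1.

Answer: 3 4 5 1 2 6 / 1 2 6 3 5 4 / 4 1 2 6 3 5 / 5 6 3 4 1 2 / 2 3 4 5 6 1 / 6 5 1 2 4 3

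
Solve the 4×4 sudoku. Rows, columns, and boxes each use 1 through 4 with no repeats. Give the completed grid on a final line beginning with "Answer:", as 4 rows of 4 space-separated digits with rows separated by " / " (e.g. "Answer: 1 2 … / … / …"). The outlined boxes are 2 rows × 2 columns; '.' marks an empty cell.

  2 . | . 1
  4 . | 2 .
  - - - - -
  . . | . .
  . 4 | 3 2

Step 1. [r3c3∈{1,4}] col 3 places 1 nowhere but r3c3, so r3c3=1.
Step 2. [r1c2∈{3}] nothing but 3 survives at r1c2. So r1c2=3.
Step 3. [r3c4∈{4}] r3c4 has the single candidate 4, so r3c4=4.
Step 4. [r2c4∈{3}] nothing but 3 survives at r2c4. So r2c4=3.
Step 5. [r4c1∈{1}] r4c1 has the single candidate 1, so r4c1=1.
Step 6. [r1c3∈{4}] only 4 remains possible at r1c3 ⇒ r1c3=4.
Step 7. [r2c2∈{1}] r2c2 has the single candidate 1, so r2c2=1.
Step 8. [r3c1∈{3}] only 3 remains possible at r3c1. So r3c1=3.
Step 9. [r3c2∈{2}] nothing but 2 survives at r3c2. So r3c2=2.

Answer: 2 3 4 1 / 4 1 2 3 / 3 2 1 4 / 1 4 3 2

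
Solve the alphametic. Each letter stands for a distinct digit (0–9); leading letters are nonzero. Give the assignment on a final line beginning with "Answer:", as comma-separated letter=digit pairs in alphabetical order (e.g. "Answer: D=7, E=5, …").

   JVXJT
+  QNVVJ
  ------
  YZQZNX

Step 1. [col 1: T + J ≡ X (mod 10)] J=8 is one option consistent with column 1 (T + J ≡ X (mod 10), carry-in 0) — take it. So J=8.
Step 2. [Y] the sum has 6 digits but both addends have 5; that extra leading digit Y is the final carry, namely 1 ⇒ Y=1.
Step 3. [col 1: T + J ≡ X (mod 10)] no forcing yet in column 1 (carry-in 0); T=2 is free and consistent — try it ⇒ T=2.
Step 4. [col 1: T + J ≡ X (mod 10)] in column 1 we have T+J≡X with carry-in 0; given T=2, J=8 and digits 1,2,8 already taken and all letters distinct, that pins X to 0, so X=0.
Step 5. [col 2: J + V ≡ N (mod 10)] column 2 (J + V ≡ N (mod 10), carry-in 1) doesn't pin N yet; pick N=3 and continue. So N=3.
Step 6. [col 2: J + V ≡ N (mod 10)] column 2 reads J+V+carry(1)=N with J=8, N=3; with digits 0,1,2,3,8 already taken and all letters distinct, the only value for V is 4. So V=4.
Step 7. [col 3: X + V ≡ Z (mod 10)] from column 3 (X=0, V=4, carry-in 1, digits 0,1,2,3,4,8 already taken and all letters distinct): Z must equal 5. So Z=5.
Step 8. [col 4: V + N ≡ Q (mod 10)] column 4 reads V+N+carry(0)=Q with V=4, N=3; with digits 0,1,2,3,4,5,8 already taken and all letters distinct, the only value for Q is 7, so Q=7.

Answer: J=8, N=3, Q=7, T=2, V=4, X=0, Y=1, Z=5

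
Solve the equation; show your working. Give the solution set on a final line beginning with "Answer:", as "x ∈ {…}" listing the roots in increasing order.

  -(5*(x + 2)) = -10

Step 1. [-(5*(x + 2)) = -10] flip signs both sides. So neg: 5*(x + 2) = 10.
Step 2. [5*(x + 2) = 10] LHS = 5·(…); ÷5 both sides, so div: x + 2 = 2.
Step 3. [x + 2 = 2] +2 is outermost — subtract 2 both sides ⇒ sub: x = 0.

Answer: x ∈ {0}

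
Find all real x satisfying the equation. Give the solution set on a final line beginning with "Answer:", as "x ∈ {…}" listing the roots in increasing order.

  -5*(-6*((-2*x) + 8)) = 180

Step 1. [-5*(-6*((-2*x) + 8)) = 180] LHS = -5·(…); ÷-5 both sides. So div: -6*((-2*x) + 8) = -36.
Step 2. [-6*((-2*x) + 8) = -36] LHS = -6·(…); ÷-6 both sides ⇒ div: (-2*x) + 8 = 6.
Step 3. [(-2*x) + 8 = 6] 8 comes off first (subtract 8) ⇒ sub: -2*x = -2.
Step 4. [-2*x = -2] divide by the outer -2. So div: x = 1.

Answer: x ∈ {1}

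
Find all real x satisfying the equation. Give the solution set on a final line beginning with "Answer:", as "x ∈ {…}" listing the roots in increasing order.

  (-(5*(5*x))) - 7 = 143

Step 1. [(-(5*(5*x))) - 7 = 143] 7 comes off first (add 7) ⇒ sub: -(5*(5*x)) = 150.
Step 2. [-(5*(5*x)) = 150] LHS negated; negate both sides ⇒ neg: 5*(5*x) = -150.
Step 3. [5*(5*x) = -150] LHS = 5·(…); ÷5 both sides ⇒ div: 5*x = -30.
Step 4. [5*x = -30] 5 out front; divide by 5, so div: x = -6.

Answer: x ∈ {-6}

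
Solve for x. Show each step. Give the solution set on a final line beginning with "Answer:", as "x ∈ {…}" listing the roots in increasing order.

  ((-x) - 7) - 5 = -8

Step 1. [((-x) - 7) - 5 = -8] the outer -5 inverts by adding 5 ⇒ sub: (-x) - 7 = -3.
Step 2. [(-x) - 7 = -3] add 7: x sits inside (… - 7). So sub: -x = 4.
Step 3. [-x = 4] leading − — multiply by −1. So neg: x = -4.

Answer: x ∈ {-4}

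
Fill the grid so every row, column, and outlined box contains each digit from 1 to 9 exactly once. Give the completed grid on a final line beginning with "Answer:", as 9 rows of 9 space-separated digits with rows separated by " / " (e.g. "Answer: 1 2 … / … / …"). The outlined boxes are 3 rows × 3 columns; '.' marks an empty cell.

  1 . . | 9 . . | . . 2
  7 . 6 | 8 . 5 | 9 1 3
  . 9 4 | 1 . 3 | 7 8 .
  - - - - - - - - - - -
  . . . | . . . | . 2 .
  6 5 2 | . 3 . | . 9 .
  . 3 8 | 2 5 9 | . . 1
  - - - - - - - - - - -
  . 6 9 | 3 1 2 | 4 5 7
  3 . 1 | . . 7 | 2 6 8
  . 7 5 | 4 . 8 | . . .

Step 1. [r4c4∈{6,7}] r4c4 is the only open cell in col 4 admitting 6, so r4c4=6.
Step 2. [r2c5∈{2,4}] 4 has one home in row 2: r2c5. So r2c5=4.
Step 3. [r1c6∈{6}] r1c6 has the single candidate 6. So r1c6=6.
Step 4. [r5c9∈{4}] r5c9's peers cover all but 4. So r5c9=4.
Step 5. [r4c6∈{1,4}] across col 6, 4 lands solely at r4c6 ⇒ r4c6=4.
Step 6. [r4c7∈{3,5,8}] row 4 places 3 nowhere but r4c7, so r4c7=3.
Step 7. [r3c1∈{2,5}] across col 1, 5 lands solely at r3c1 ⇒ r3c1=5.
Step 8. [r4c5∈{7,8}] in row 4, 8 fits only at r4c5, so r4c5=8.
Step 9. [r9c9∈{9}] r9c9 is down to just 9 ⇒ r9c9=9.
Step 10. [r4c3∈{7}] r4c3's peers cover all but 7 ⇒ r4c3=7.
Step 11. [r3c5∈{2}] nothing but 2 survives at r3c5. So r3c5=2.
Step 12. [r1c7∈{5}] only 5 remains possible at r1c7 ⇒ r1c7=5.
Step 13. [r1c8∈{4}] only 4 remains possible at r1c8. So r1c8=4.
Step 14. [r9c5∈{6}] r9c5 is down to just 6, so r9c5=6.
Step 15. [r4c9∈{5}] r4c9 is down to just 5 ⇒ r4c9=5.
Step 16. [r3c9∈{6}] r3c9 has the single candidate 6, so r3c9=6.
Step 17. [r4c1∈{9}] nothing but 9 survives at r4c1 ⇒ r4c1=9.
Step 18. [r7c1∈{8}] only 8 remains possible at r7c1. So r7c1=8.
Step 19. [r8c2∈{4}] r8c2 is down to just 4, so r8c2=4.
Step 20. [r2c2∈{2}] only 2 remains possible at r2c2 ⇒ r2c2=2.
Step 21. [r4c2∈{1}] r4c2's peers cover all but 1, so r4c2=1.
Step 22. [r5c4∈{7}] only 7 remains possible at r5c4. So r5c4=7.
Step 23. [r6c7∈{6}] only 6 remains possible at r6c7. So r6c7=6.
Step 24. [r5c7∈{8}] only 8 remains possible at r5c7 ⇒ r5c7=8.
Step 25. [r8c4∈{5}] r8c4's peers cover all but 5 ⇒ r8c4=5.
Step 26. [r1c2∈{8}] nothing but 8 survives at r1c2. So r1c2=8.
Step 27. [r5c6∈{1}] only 1 remains possible at r5c6 ⇒ r5c6=1.
Step 28. [r1c5∈{7}] r1c5's peers cover all but 7 ⇒ r1c5=7.
Step 29. [r6c8∈{7}] nothing but 7 survives at r6c8 ⇒ r6c8=7.
Step 30. [r9c7∈{1}] nothing but 1 survives at r9c7. So r9c7=1.
Step 31. [r8c5∈{9}] only 9 remains possible at r8c5. So r8c5=9.
Step 32. [r6c1∈{4}] r6c1 is down to just 4, so r6c1=4.
Step 33. [r9c1∈{2}] r9c1 has the single candidate 2. So r9c1=2.
Step 34. [r9c8∈{3}] nothing but 3 survives at r9c8, so r9c8=3.
Step 35. [r1c3∈{3}] nothing but 3 survives at r1c3, so r1c3=3.

Answer: 1 8 3 9 7 6 5 4 2 / 7 2 6 8 4 5 9 1 3 / 5 9 4 1 2 3 7 8 6 / 9 1 7 6 8 4 3 2 5 / 6 5 2 7 3 1 8 9 4 / 4 3 8 2 5 9 6 7 1 / 8 6 9 3 1 2 4 5 7 / 3 4 1 5 9 7 2 6 8 / 2 7 5 4 6 8 1 3 9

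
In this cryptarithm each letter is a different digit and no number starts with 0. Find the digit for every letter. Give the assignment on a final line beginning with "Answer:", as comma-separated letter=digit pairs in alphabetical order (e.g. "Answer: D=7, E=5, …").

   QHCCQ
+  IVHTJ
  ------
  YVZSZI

Step 1. [col 1: Q + J ≡ I (mod 10)] column 1 (Q + J ≡ I (mod 10), carry-in 0) doesn't pin J yet; pick J=5 and continue, so J=5.
Step 2. [col 1: Q + J ≡ I (mod 10)] several values work for I in column 1 (Q + J ≡ I (mod 10), carry-in 0); try I=4. So I=4.
Step 3. [col 1: Q + J ≡ I (mod 10)] column 1: given J=5, I=4, carry-in 0, and digits 4,5 already taken and all letters distinct, Q+J≡I (mod 10) forces Q=9, so Q=9.
Step 4. [col 2: C + T ≡ Z (mod 10)] several values work for T in column 2 (C + T ≡ Z (mod 10), carry-in 1); try T=8 ⇒ T=8.
Step 5. [col 2: C + T ≡ Z (mod 10)] no forcing yet in column 2 (carry-in 1); C=7 is free and consistent — try it, so C=7.
Step 6. [Y] Y is the leading digit of a 6-digit sum of two 5-digit numbers; the final carry is exactly 1 ⇒ Y=1.
Step 7. [col 2: C + T ≡ Z (mod 10)] from column 2 (C=7, T=8, carry-in 1, digits 1,4,5,7,8,9 already taken and all letters distinct): Z must equal 6 ⇒ Z=6.
Step 8. [col 3: C + H ≡ S (mod 10)] in column 3 we have C+H≡S with carry-in 1; given C=7 and digits 1,4,5,6,7,8,9 already taken and all letters distinct, that pins S to 0 ⇒ S=0.
Step 9. [col 3: C + H ≡ S (mod 10)] column 3: given C=7, S=0, carry-in 1, and digits 0,1,4,5,6,7,8,9 already taken and all letters distinct, C+H≡S (mod 10) forces H=2 ⇒ H=2.
Step 10. [col 4: H + V ≡ Z (mod 10)] from column 4 (H=2, Z=6, carry-in 1, digits 0,1,2,4,5,6,7,8,9 already taken and all letters distinct): V must equal 3, so V=3.

Answer: C=7, H=2, I=4, J=5, Q=9, S=0, T=8, V=3, Y=1, Z=6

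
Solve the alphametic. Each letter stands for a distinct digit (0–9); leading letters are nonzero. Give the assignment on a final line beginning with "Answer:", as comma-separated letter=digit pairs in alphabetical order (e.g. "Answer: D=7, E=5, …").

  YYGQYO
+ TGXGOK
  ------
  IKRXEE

Step 1. [col 1: O + K ≡ E (mod 10)] no forcing yet in column 1 (carry-in 0); K=6 is free and consistent — try it ⇒ K=6.
Step 2. [col 1: O + K ≡ E (mod 10)] column 1 (O + K ≡ E (mod 10), carry-in 0) doesn't pin O yet; pick O=7 and continue ⇒ O=7.
Step 3. [col 1: O + K ≡ E (mod 10)] column 1: given O=7, K=6, carry-in 0, and digits 6,7 already taken and all letters distinct, O+K≡E (mod 10) forces E=3, so E=3.
Step 4. [col 2: Y + O ≡ E (mod 10)] column 2 reads Y+O+carry(1)=E with O=7, E=3; with digits 3,6,7 already taken and all letters distinct, the only value for Y is 5 ⇒ Y=5.
Step 5. [col 3: Q + G ≡ X (mod 10)] column 3 (Q + G ≡ X (mod 10), carry-in 1) doesn't pin Q yet; pick Q=8 and continue, so Q=8.
Step 6. [col 3: Q + G ≡ X (mod 10)] several values work for G in column 3 (Q + G ≡ X (mod 10), carry-in 1); try G=1. So G=1.
Step 7. [col 3: Q + G ≡ X (mod 10)] column 3 reads Q+G+carry(1)=X with Q=8, G=1; with digits 1,3,5,6,7,8 already taken and all letters distinct, the only value for X is 0. So X=0.
Step 8. [col 4: G + X ≡ R (mod 10)] column 4 reads G+X+carry(1)=R with G=1, X=0; with digits 0,1,3,5,6,7,8 already taken and all letters distinct, the only value for R is 2. So R=2.
Step 9. [col 6: Y + T ≡ I (mod 10)] column 6 (Y + T ≡ I (mod 10), carry-in 0) doesn't pin I yet; pick I=9 and continue, so I=9.
Step 10. [col 6: Y + T ≡ I (mod 10)] from column 6 (Y=5, I=9, carry-in 0, digits 0,1,2,3,5,6,7,8,9 already taken and all letters distinct): T must equal 4, so T=4.

Answer: E=3, G=1, I=9, K=6, O=7, Q=8, R=2, T=4, X=0, Y=5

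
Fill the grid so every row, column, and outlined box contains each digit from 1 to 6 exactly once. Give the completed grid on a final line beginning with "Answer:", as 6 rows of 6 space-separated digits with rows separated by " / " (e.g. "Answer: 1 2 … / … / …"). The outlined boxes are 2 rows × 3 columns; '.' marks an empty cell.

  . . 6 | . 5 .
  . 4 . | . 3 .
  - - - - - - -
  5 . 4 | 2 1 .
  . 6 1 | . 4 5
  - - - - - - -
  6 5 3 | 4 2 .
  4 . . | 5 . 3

Step 1. [r1c4∈{1}] r1c4 is down to just 1. So r1c4=1.
Step 2. [r4c1∈{2,3}] row 4 places 2 nowhere but r4c1, so r4c1=2.
Step 3. [r6c3∈{2}] only 2 remains possible at r6c3. So r6c3=2.
Step 4. [r1c2∈{2,3}] 2 has one home in col 2: r1c2 ⇒ r1c2=2.
Step 5. [r2c6∈{2,6}] 2 has one home in row 2: r2c6. So r2c6=2.
Step 6. [r5c6∈{1}] r5c6 is down to just 1, so r5c6=1.
Step 7. [r6c5∈{6}] r6c5 has the single candidate 6 ⇒ r6c5=6.
Step 8. [r1c6∈{4}] nothing but 4 survives at r1c6, so r1c6=4.
Step 9. [r4c4∈{3}] r4c4 has the single candidate 3, so r4c4=3.
Step 10. [r6c2∈{1}] r6c2's peers cover all but 1, so r6c2=1.
Step 11. [r2c3∈{5}] r2c3 is down to just 5 ⇒ r2c3=5.
Step 12. [r1c1∈{3}] nothing but 3 survives at r1c1 ⇒ r1c1=3.
Step 13. [r2c4∈{6}] r2c4 is down to just 6 ⇒ r2c4=6.
Step 14. [r3c2∈{3}] only 3 remains possible at r3c2. So r3c2=3.
Step 15. [r3c6∈{6}] r3c6 has the single candidate 6 ⇒ r3c6=6.
Step 16. [r2c1∈{1}] only 1 remains possible at r2c1 ⇒ r2c1=1.

Answer: 3 2 6 1 5 4 / 1 4 5 6 3 2 / 5 3 4 2 1 6 / 2 6 1 3 4 5 / 6 5 3 4 2 1 / 4 1 2 5 6 3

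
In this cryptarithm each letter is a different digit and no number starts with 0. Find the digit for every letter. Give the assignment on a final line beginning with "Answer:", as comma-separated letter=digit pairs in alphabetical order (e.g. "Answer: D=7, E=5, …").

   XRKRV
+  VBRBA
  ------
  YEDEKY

Step 1. [col 1: V + A ≡ Y (mod 10)] A=6 is one option consistent with column 1 (V + A ≡ Y (mod 10), carry-in 0) — take it ⇒ A=6.
Step 2. [col 1: V + A ≡ Y (mod 10)] V=5 is one option consistent with column 1 (V + A ≡ Y (mod 10), carry-in 0) — take it, so V=5.
Step 3. [col 1: V + A ≡ Y (mod 10)] column 1 reads V+A+carry(0)=Y with V=5, A=6; with digits 5,6 already taken and all letters distinct, the only value for Y is 1. So Y=1.
Step 4. [col 2: R + B ≡ K (mod 10)] B=7 is one option consistent with column 2 (R + B ≡ K (mod 10), carry-in 1) — take it, so B=7.
Step 5. [col 2: R + B ≡ K (mod 10)] several values work for R in column 2 (R + B ≡ K (mod 10), carry-in 1); try R=2. So R=2.
Step 6. [col 2: R + B ≡ K (mod 10)] in column 2 we have R+B≡K with carry-in 1; given R=2, B=7 and digits 1,2,5,6,7 already taken and all letters distinct, that pins K to 0, so K=0.
Step 7. [col 3: K + R ≡ E (mod 10)] column 3 reads K+R+carry(1)=E with K=0, R=2; with digits 0,1,2,5,6,7 already taken and all letters distinct, the only value for E is 3. So E=3.
Step 8. [col 4: R + B ≡ D (mod 10)] column 4: given R=2, B=7, carry-in 0, and digits 0,1,2,3,5,6,7 already taken and all letters distinct, R+B≡D (mod 10) forces D=9 ⇒ D=9.
Step 9. [col 5: X + V ≡ E (mod 10)] column 5: given V=5, E=3, carry-in 0, and digits 0,1,2,3,5,6,7,9 already taken and all letters distinct, X+V≡E (mod 10) forces X=8 ⇒ X=8.

Answer: A=6, B=7, D=9, E=3, K=0, R=2, V=5, X=8, Y=1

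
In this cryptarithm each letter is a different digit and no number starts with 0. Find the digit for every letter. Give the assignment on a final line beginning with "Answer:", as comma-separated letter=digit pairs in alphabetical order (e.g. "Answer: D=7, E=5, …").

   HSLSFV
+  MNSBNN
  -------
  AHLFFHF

Step 1. [col 1: V + N ≡ F (mod 10)] column 1 (V + N ≡ F (mod 10), carry-in 0) doesn't pin N yet; pick N=4 and continue, so N=4.
Step 2. [col 1: V + N ≡ F (mod 10)] no forcing yet in column 1 (carry-in 0); F=0 is free and consistent — try it. So F=0.
Step 3. [A] A is the leading digit of a 7-digit sum of two 6-digit numbers; the final carry is exactly 1 ⇒ A=1.
Step 4. [col 1: V + N ≡ F (mod 10)] column 1 reads V+N+carry(0)=F with N=4, F=0; with digits 0,1,4 already taken and all letters distinct, the only value for V is 6 ⇒ V=6.
Step 5. [col 2: F + N ≡ H (mod 10)] in column 2 we have F+N≡H with carry-in 1; given F=0, N=4 and digits 0,1,4,6 already taken and all letters distinct, that pins H to 5 ⇒ H=5.
Step 6. [col 3: S + B ≡ F (mod 10)] several values work for B in column 3 (S + B ≡ F (mod 10), carry-in 0); try B=3, so B=3.
Step 7. [col 3: S + B ≡ F (mod 10)] from column 3 (B=3, F=0, carry-in 0, digits 0,1,3,4,5,6 already taken and all letters distinct): S must equal 7, so S=7.
Step 8. [col 4: L + S ≡ F (mod 10)] column 4: given S=7, F=0, carry-in 1, and digits 0,1,3,4,5,6,7 already taken and all letters distinct, L+S≡F (mod 10) forces L=2, so L=2.
Step 9. [col 6: H + M ≡ H (mod 10)] column 6: given H=5, carry-in 1, and digits 0,1,2,3,4,5,6,7 already taken and all letters distinct, H+M≡H (mod 10) forces M=9, so M=9.

Answer: A=1, B=3, F=0, H=5, L=2, M=9, N=4, S=7, V=6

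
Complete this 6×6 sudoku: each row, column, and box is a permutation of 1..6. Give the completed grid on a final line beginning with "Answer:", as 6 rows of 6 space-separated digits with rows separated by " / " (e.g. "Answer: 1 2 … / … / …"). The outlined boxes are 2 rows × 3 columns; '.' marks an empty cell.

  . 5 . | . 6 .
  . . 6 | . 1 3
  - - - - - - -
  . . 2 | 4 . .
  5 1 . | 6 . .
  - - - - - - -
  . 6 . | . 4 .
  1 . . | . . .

Step 1. [r1c4∈{2}] r1c4 is down to just 2 ⇒ r1c4=2.
Step 2. [r3c2∈{3}] only 3 remains possible at r3c2. So r3c2=3.
Step 3. [r4c6∈{2}] only 2 remains possible at r4c6, so r4c6=2.
Step 4. [r5c4∈{1,3,5}] 1 has one home in col 4: r5c4. So r5c4=1.
Step 5. [r5c6∈{5}] r5c6 has the single candidate 5. So r5c6=5.
Step 6. [r5c1∈{2,3}] r5c1 is the only open cell in row 5 admitting 2, so r5c1=2.
Step 7. [r2c1∈{4}] nothing but 4 survives at r2c1 ⇒ r2c1=4.
Step 8. [r6c4∈{3}] r6c4 has the single candidate 3. So r6c4=3.
Step 9. [r5c3∈{3}] r5c3's peers cover all but 3 ⇒ r5c3=3.
Step 10. [r6c2∈{4}] r6c2's peers cover all but 4 ⇒ r6c2=4.
Step 11. [r6c5∈{2}] r6c5's peers cover all but 2. So r6c5=2.
Step 12. [r3c1∈{6}] r3c1 has the single candidate 6, so r3c1=6.
Step 13. [r6c3∈{5}] only 5 remains possible at r6c3. So r6c3=5.
Step 14. [r1c1∈{3}] only 3 remains possible at r1c1, so r1c1=3.
Step 15. [r2c4∈{5}] r2c4's peers cover all but 5 ⇒ r2c4=5.
Step 16. [r3c6∈{1}] r3c6 is down to just 1 ⇒ r3c6=1.
Step 17. [r1c6∈{4}] nothing but 4 survives at r1c6, so r1c6=4.
Step 18. [r6c6∈{6}] r6c6 is down to just 6, so r6c6=6.
Step 19. [r3c5∈{5}] nothing but 5 survives at r3c5 ⇒ r3c5=5.
Step 20. [r4c5∈{3}] r4c5 has the single candidate 3 ⇒ r4c5=3.
Step 21. [r2c2∈{2}] r2c2 has the single candidate 2, so r2c2=2.
Step 22. [r1c3∈{1}] r1c3's peers cover all but 1. So r1c3=1.
Step 23. [r4c3∈{4}] r4c3 is down to just 4, so r4c3=4.

Answer: 3 5 1 2 6 4 / 4 2 6 5 1 3 / 6 3 2 4 5 1 / 5 1 4 6 3 2 / 2 6 3 1 4 5 / 1 4 5 3 2 6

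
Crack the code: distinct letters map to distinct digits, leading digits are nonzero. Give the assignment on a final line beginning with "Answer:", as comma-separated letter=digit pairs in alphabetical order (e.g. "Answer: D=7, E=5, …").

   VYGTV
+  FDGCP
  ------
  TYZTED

Step 1. [col 1: V + P ≡ D (mod 10)] V=6 is one option consistent with column 1 (V + P ≡ D (mod 10), carry-in 0) — take it ⇒ V=6.
Step 2. [col 1: V + P ≡ D (mod 10)] no forcing yet in column 1 (carry-in 0); P=2 is free and consistent — try it ⇒ P=2.
Step 3. [T] T is the leading digit of a 6-digit sum of two 5-digit numbers; the final carry is exactly 1 ⇒ T=1.
Step 4. [col 1: V + P ≡ D (mod 10)] column 1 reads V+P+carry(0)=D with V=6, P=2; with digits 1,2,6 already taken and all letters distinct, the only value for D is 8 ⇒ D=8.
Step 5. [col 2: T + C ≡ E (mod 10)] C=9 is one option consistent with column 2 (T + C ≡ E (mod 10), carry-in 0) — take it ⇒ C=9.
Step 6. [col 2: T + C ≡ E (mod 10)] from column 2 (T=1, C=9, carry-in 0, digits 1,2,6,8,9 already taken and all letters distinct): E must equal 0, so E=0.
Step 7. [col 3: G + G ≡ T (mod 10)] column 3 reads G+G+carry(1)=T with T=1; with digits 0,1,2,6,8,9 already taken and all letters distinct, the only value for G is 5. So G=5.
Step 8. [col 4: Y + D ≡ Z (mod 10)] in column 4 we have Y+D≡Z with carry-in 1; given D=8 and digits 0,1,2,5,6,8,9 already taken and all letters distinct, that pins Y to 4 ⇒ Y=4.
Step 9. [col 4: Y + D ≡ Z (mod 10)] in column 4 we have Y+D≡Z with carry-in 1; given Y=4, D=8 and digits 0,1,2,4,5,6,8,9 already taken and all letters distinct, that pins Z to 3. So Z=3.
Step 10. [col 5: V + F ≡ Y (mod 10)] column 5: given V=6, Y=4, carry-in 1, and digits 0,1,2,3,4,5,6,8,9 already taken and all letters distinct, V+F≡Y (mod 10) forces F=7 ⇒ F=7.

Answer: C=9, D=8, E=0, F=7, G=5, P=2, T=1, V=6, Y=4, Z=3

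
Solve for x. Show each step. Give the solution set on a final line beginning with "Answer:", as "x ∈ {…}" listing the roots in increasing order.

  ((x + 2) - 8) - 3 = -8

Step 1. [((x + 2) - 8) - 3 = -8] add 3: x sits inside (… - 3), so sub: (x + 2) - 8 = -5.
Step 2. [(x + 2) - 8 = -5] add 8: x sits inside (… - 8). So sub: x + 2 = 3.
Step 3. [x + 2 = 3] the outer +2 inverts by subtracting 2, so sub: x = 1.

Answer: x ∈ {1}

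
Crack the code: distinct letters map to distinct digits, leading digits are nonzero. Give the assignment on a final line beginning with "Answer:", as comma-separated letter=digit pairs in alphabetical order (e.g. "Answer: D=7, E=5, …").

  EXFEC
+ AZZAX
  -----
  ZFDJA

Step 1. [col 1: C + X ≡ A (mod 10)] several values work for X in column 1 (C + X ≡ A (mod 10), carry-in 0); try X=2, so X=2.
Step 2. [col 1: C + X ≡ A (mod 10)] A=1 is one option consistent with column 1 (C + X ≡ A (mod 10), carry-in 0) — take it ⇒ A=1.
Step 3. [col 1: C + X ≡ A (mod 10)] column 1: given X=2, A=1, carry-in 0, and digits 1,2 already taken and all letters distinct, C+X≡A (mod 10) forces C=9, so C=9.
Step 4. [col 2: E + A ≡ J (mod 10)] J=6 is one option consistent with column 2 (E + A ≡ J (mod 10), carry-in 1) — take it, so J=6.
Step 5. [col 2: E + A ≡ J (mod 10)] in column 2 we have E+A≡J with carry-in 1; given A=1, J=6 and digits 1,2,6,9 already taken and all letters distinct, that pins E to 4 ⇒ E=4.
Step 6. [col 3: F + Z ≡ D (mod 10)] F=8 is one option consistent with column 3 (F + Z ≡ D (mod 10), carry-in 0) — take it ⇒ F=8.
Step 7. [col 3: F + Z ≡ D (mod 10)] column 3 (F + Z ≡ D (mod 10), carry-in 0) doesn't pin D yet; pick D=3 and continue. So D=3.
Step 8. [col 3: F + Z ≡ D (mod 10)] column 3 reads F+Z+carry(0)=D with F=8, D=3; with digits 1,2,3,4,6,8,9 already taken and all letters distinct, the only value for Z is 5. So Z=5.

Answer: A=1, C=9, D=3, E=4, F=8, J=6, X=2, Z=5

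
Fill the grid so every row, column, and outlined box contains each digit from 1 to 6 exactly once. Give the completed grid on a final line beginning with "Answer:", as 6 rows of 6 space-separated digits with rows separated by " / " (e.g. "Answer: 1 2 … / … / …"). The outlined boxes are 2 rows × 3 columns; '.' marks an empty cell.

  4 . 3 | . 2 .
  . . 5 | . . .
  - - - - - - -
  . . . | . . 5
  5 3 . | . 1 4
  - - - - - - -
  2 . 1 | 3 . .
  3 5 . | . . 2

Step 1. [r5c6∈{6}] nothing but 6 survives at r5c6 ⇒ r5c6=6.
Step 2. [r1c6∈{1}] nothing but 1 survives at r1c6. So r1c6=1.
Step 3. [r6c5∈{4}] only 4 remains possible at r6c5 ⇒ r6c5=4.
Step 4. [r1c2∈{6}] nothing but 6 survives at r1c2 ⇒ r1c2=6.
Step 5. [r3c1∈{1,6}] r3c1 is the only open cell in col 1 admitting 6 ⇒ r3c1=6.
Step 6. [r3c2∈{1,2,4}] 1 has one home in row 3: r3c2. So r3c2=1.
Step 7. [r4c3∈{2}] only 2 remains possible at r4c3 ⇒ r4c3=2.
Step 8. [r2c5∈{3,6}] r2c5 is the only open cell in col 5 admitting 6. So r2c5=6.
Step 9. [r4c4∈{6}] r4c4 has the single candidate 6, so r4c4=6.
Step 10. [r3c4∈{2}] r3c4 has the single candidate 2. So r3c4=2.
Step 11. [r3c5∈{3}] nothing but 3 survives at r3c5, so r3c5=3.
Step 12. [r5c2∈{4}] r5c2 is down to just 4 ⇒ r5c2=4.
Step 13. [r1c4∈{5}] only 5 remains possible at r1c4. So r1c4=5.
Step 14. [r3c3∈{4}] r3c3 has the single candidate 4, so r3c3=4.
Step 15. [r2c6∈{3}] nothing but 3 survives at r2c6. So r2c6=3.
Step 16. [r6c4∈{1}] r6c4's peers cover all but 1 ⇒ r6c4=1.
Step 17. [r2c1∈{1}] nothing but 1 survives at r2c1. So r2c1=1.
Step 18. [r2c4∈{4}] r2c4's peers cover all but 4 ⇒ r2c4=4.
Step 19. [r6c3∈{6}] r6c3 is down to just 6 ⇒ r6c3=6.
Step 20. [r5c5∈{5}] r5c5 is down to just 5, so r5c5=5.
Step 21. [r2c2∈{2}] r2c2's peers cover all but 2. So r2c2=2.

Answer: 4 6 3 5 2 1 / 1 2 5 4 6 3 / 6 1 4 2 3 5 / 5 3 2 6 1 4 / 2 4 1 3 5 6 / 3 5 6 1 4 2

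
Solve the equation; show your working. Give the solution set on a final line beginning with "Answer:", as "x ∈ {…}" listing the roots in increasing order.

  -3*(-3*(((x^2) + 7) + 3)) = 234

Step 1. [-3*(-3*(((x^2) + 7) + 3)) = 234] -3 out front; divide by -3 ⇒ div: -3*(((x^2) + 7) + 3) = -78.
Step 2. [-3*(((x^2) + 7) + 3) = -78] -3·(inner) — divide through by -3, so div: ((x^2) + 7) + 3 = 26.
Step 3. [((x^2) + 7) + 3 = 26] peel the +3: subtract 3 from each side, so sub: (x^2) + 7 = 23.
Step 4. [(x^2) + 7 = 23] 7 comes off first (subtract 7), so sub: x^2 = 16.
Step 5. [x^2 = 16] √ both sides: 16 ≥ 0 gives two branches. So sqrt: x = 4 or -4.

Answer: x ∈ {-4, 4}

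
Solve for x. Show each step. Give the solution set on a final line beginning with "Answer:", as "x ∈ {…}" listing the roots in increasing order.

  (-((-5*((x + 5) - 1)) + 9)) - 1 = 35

Step 1. [(-((-5*((x + 5) - 1)) + 9)) - 1 = 35] add 1: x sits inside (… - 1) ⇒ sub: -((-5*((x + 5) - 1)) + 9) = 36.
Step 2. [-((-5*((x + 5) - 1)) + 9) = 36] flip signs both sides, so neg: (-5*((x + 5) - 1)) + 9 = -36.
Step 3. [(-5*((x + 5) - 1)) + 9 = -36] peel the +9: subtract 9 from each side ⇒ sub: -5*((x + 5) - 1) = -45.
Step 4. [-5*((x + 5) - 1) = -45] divide by the outer -5. So div: (x + 5) - 1 = 9.
Step 5. [(x + 5) - 1 = 9] peel the -1: add 1 from each side ⇒ sub: x + 5 = 10.
Step 6. [x + 5 = 10] the outer +5 inverts by subtracting 5, so sub: x = 5.

Answer: x ∈ {5}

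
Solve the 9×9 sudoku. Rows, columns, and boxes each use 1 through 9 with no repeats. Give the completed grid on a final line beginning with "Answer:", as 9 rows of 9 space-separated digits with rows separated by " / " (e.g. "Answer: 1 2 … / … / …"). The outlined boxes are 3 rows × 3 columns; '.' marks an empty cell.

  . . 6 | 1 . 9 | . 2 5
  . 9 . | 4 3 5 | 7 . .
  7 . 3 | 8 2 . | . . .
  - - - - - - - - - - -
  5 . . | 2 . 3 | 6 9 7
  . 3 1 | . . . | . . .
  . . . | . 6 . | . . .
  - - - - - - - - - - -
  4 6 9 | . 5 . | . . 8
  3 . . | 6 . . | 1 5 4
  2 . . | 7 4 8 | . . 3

Step 1. [r6c2∈{2,4,7,8}] in col 2, 2 fits only at r6c2. So r6c2=2.
Step 2. [r1c1∈{8}] r1c1 has the single candidate 8. So r1c1=8.
Step 3. [r2c8∈{1,6,8}] row 2 places 8 nowhere but r2c8 ⇒ r2c8=8.
Step 4. [r5c8∈{4}] only 4 remains possible at r5c8 ⇒ r5c8=4.
Step 5. [r6c9∈{1}] r6c9 has the single candidate 1, so r6c9=1.
Step 6. [r6c3∈{4,7,8}] r6c3 is the only open cell in box 4 admitting 7. So r6c3=7.
Step 7. [r6c7∈{3,5,8}] r6c7 is the only open cell in row 6 admitting 8. So r6c7=8.
Step 8. [r5c5∈{7,8,9}] row 5 places 8 nowhere but r5c5. So r5c5=8.
Step 9. [r1c2∈{4}] only 4 remains possible at r1c2, so r1c2=4.
Step 10. [r6c1∈{9}] r6c1 is down to just 9. So r6c1=9.
Step 11. [r7c7∈{2}] r7c7 is down to just 2. So r7c7=2.
Step 12. [r9c2∈{1,5}] 1 has one home in row 9: r9c2. So r9c2=1.
Step 13. [r3c6∈{6}] r3c6's peers cover all but 6. So r3c6=6.
Step 14. [r4c2∈{8}] r4c2 is down to just 8 ⇒ r4c2=8.
Step 15. [r3c7∈{4,9}] r3c7 is the only open cell in row 3 admitting 4. So r3c7=4.
Step 16. [r6c4∈{5}] r6c4 has the single candidate 5 ⇒ r6c4=5.
Step 17. [r9c3∈{5}] r9c3's peers cover all but 5 ⇒ r9c3=5.
Step 18. [r7c4∈{3}] r7c4's peers cover all but 3 ⇒ r7c4=3.
Step 19. [r2c9∈{6}] r2c9 has the single candidate 6, so r2c9=6.
Step 20. [r6c6∈{4}] nothing but 4 survives at r6c6 ⇒ r6c6=4.
Step 21. [r5c9∈{2}] nothing but 2 survives at r5c9, so r5c9=2.
Step 22. [r1c7∈{3}] r1c7 is down to just 3, so r1c7=3.
Step 23. [r7c8∈{7}] r7c8 is down to just 7. So r7c8=7.
Step 24. [r5c1∈{6}] only 6 remains possible at r5c1 ⇒ r5c1=6.
Step 25. [r3c8∈{1}] nothing but 1 survives at r3c8, so r3c8=1.
Step 26. [r3c9∈{9}] only 9 remains possible at r3c9, so r3c9=9.
Step 27. [r1c5∈{7}] r1c5 has the single candidate 7, so r1c5=7.
Step 28. [r2c1∈{1}] only 1 remains possible at r2c1. So r2c1=1.
Step 29. [r8c3∈{8}] r8c3 has the single candidate 8 ⇒ r8c3=8.
Step 30. [r3c2∈{5}] nothing but 5 survives at r3c2 ⇒ r3c2=5.
Step 31. [r5c6∈{7}] r5c6 is down to just 7 ⇒ r5c6=7.
Step 32. [r9c8∈{6}] nothing but 6 survives at r9c8. So r9c8=6.
Step 33. [r5c4∈{9}] r5c4 has the single candidate 9. So r5c4=9.
Step 34. [r8c6∈{2}] r8c6's peers cover all but 2 ⇒ r8c6=2.
Step 35. [r4c5∈{1}] r4c5 has the single candidate 1. So r4c5=1.
Step 36. [r8c2∈{7}] nothing but 7 survives at r8c2, so r8c2=7.
Step 37. [r7c6∈{1}] only 1 remains possible at r7c6, so r7c6=1.
Step 38. [r4c3∈{4}] nothing but 4 survives at r4c3. So r4c3=4.
Step 39. [r2c3∈{2}] r2c3's peers cover all but 2 ⇒ r2c3=2.
Step 40. [r8c5∈{9}] r8c5 has the single candidate 9. So r8c5=9.
Step 41. [r6c8∈{3}] r6c8 is down to just 3, so r6c8=3.
Step 42. [r5c7∈{5}] r5c7 has the single candidate 5 ⇒ r5c7=5.
Step 43. [r9c7∈{9}] only 9 remains possible at r9c7. So r9c7=9.

Answer: 8 4 6 1 7 9 3 2 5 / 1 9 2 4 3 5 7 8 6 / 7 5 3 8 2 6 4 1 9 / 5 8 4 2 1 3 6 9 7 / 6 3 1 9 8 7 5 4 2 / 9 2 7 5 6 4 8 3 1 / 4 6 9 3 5 1 2 7 8 / 3 7 8 6 9 2 1 5 4 / 2 1 5 7 4 8 9 6 3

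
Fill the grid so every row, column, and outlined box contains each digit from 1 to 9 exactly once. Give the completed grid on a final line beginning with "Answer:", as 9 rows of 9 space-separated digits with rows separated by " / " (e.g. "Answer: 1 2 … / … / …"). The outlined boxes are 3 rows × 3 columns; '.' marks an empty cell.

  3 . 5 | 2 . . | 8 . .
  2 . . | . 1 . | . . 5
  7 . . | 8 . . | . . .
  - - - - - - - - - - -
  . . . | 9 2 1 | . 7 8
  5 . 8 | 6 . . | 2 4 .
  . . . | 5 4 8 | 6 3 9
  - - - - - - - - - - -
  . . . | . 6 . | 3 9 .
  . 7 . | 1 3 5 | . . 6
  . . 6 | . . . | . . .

Step 1. [r9c2∈{1,2,3,4,5,8,9}] r9c2 is the only open cell in row 9 admitting 3. So r9c2=3.
Step 2. [r8c7∈{4}] r8c7 is down to just 4, so r8c7=4.
Step 3. [r5c9∈{1}] r5c9 is down to just 1, so r5c9=1.
Step 4. [r2c8∈{6}] nothing but 6 survives at r2c8 ⇒ r2c8=6.
Step 5. [r2c4∈{3,4,7}] col 4 places 3 nowhere but r2c4, so r2c4=3.
Step 6. [r9c8∈{1,2,5,8}] in col 8, 5 fits only at r9c8, so r9c8=5.
Step 7. [r6c1∈{1}] r6c1 has the single candidate 1, so r6c1=1.
Step 8. [r7c2∈{1,2,4,5,8}] 5 has one home in row 7: r7c2. So r7c2=5.
Step 9. [r7c1∈{4,8}] 8 has one home in row 7: r7c1. So r7c1=8.
Step 10. [r5c5∈{7}] r5c5's peers cover all but 7. So r5c5=7.
Step 11. [r1c5∈{9}] r1c5 has the single candidate 9. So r1c5=9.
Step 12. [r9c6∈{2,4,7,9}] in col 6, 9 fits only at r9c6, so r9c6=9.
Step 13. [r9c9∈{2,7}] in row 9, 2 fits only at r9c9. So r9c9=2.
Step 14. [r7c9∈{7}] r7c9's peers cover all but 7 ⇒ r7c9=7.
Step 15. [r1c8∈{1}] nothing but 1 survives at r1c8. So r1c8=1.
Step 16. [r3c2∈{1,4,6,9}] col 2 places 1 nowhere but r3c2 ⇒ r3c2=1.
Step 17. [r1c6∈{4,6,7}] row 1 places 7 nowhere but r1c6 ⇒ r1c6=7.
Step 18. [r2c6∈{4}] nothing but 4 survives at r2c6, so r2c6=4.
Step 19. [r2c3∈{9}] r2c3's peers cover all but 9, so r2c3=9.
Step 20. [r3c3∈{4}] r3c3 has the single candidate 4, so r3c3=4.
Step 21. [r8c3∈{2}] r8c3 has the single candidate 2, so r8c3=2.
Step 22. [r4c2∈{4,6}] r4c2 is the only open cell in col 2 admitting 4 ⇒ r4c2=4.
Step 23. [r9c1∈{4}] r9c1's peers cover all but 4. So r9c1=4.
Step 24. [r6c2∈{2}] r6c2 is down to just 2, so r6c2=2.
Step 25. [r4c7∈{5}] r4c7 is down to just 5, so r4c7=5.
Step 26. [r4c1∈{6}] nothing but 6 survives at r4c1 ⇒ r4c1=6.
Step 27. [r2c2∈{8}] r2c2 is down to just 8. So r2c2=8.
Step 28. [r4c3∈{3}] nothing but 3 survives at r4c3, so r4c3=3.
Step 29. [r1c2∈{6}] nothing but 6 survives at r1c2, so r1c2=6.
Step 30. [r9c4∈{7}] only 7 remains possible at r9c4. So r9c4=7.
Step 31. [r3c7∈{9}] only 9 remains possible at r3c7, so r3c7=9.
Step 32. [r2c7∈{7}] nothing but 7 survives at r2c7 ⇒ r2c7=7.
Step 33. [r8c8∈{8}] nothing but 8 survives at r8c8, so r8c8=8.
Step 34. [r6c3∈{7}] r6c3 has the single candidate 7 ⇒ r6c3=7.
Step 35. [r1c9∈{4}] r1c9 has the single candidate 4 ⇒ r1c9=4.
Step 36. [r5c2∈{9}] r5c2 has the single candidate 9, so r5c2=9.
Step 37. [r3c5∈{5}] nothing but 5 survives at r3c5 ⇒ r3c5=5.
Step 38. [r9c7∈{1}] nothing but 1 survives at r9c7. So r9c7=1.
Step 39. [r7c3∈{1}] r7c3's peers cover all but 1. So r7c3=1.
Step 40. [r3c8∈{2}] nothing but 2 survives at r3c8. So r3c8=2.
Step 41. [r5c6∈{3}] only 3 remains possible at r5c6, so r5c6=3.
Step 42. [r7c6∈{2}] r7c6 is down to just 2, so r7c6=2.
Step 43. [r3c6∈{6}] r3c6's peers cover all but 6, so r3c6=6.
Step 44. [r7c4∈{4}] only 4 remains possible at r7c4. So r7c4=4.
Step 45. [r8c1∈{9}] r8c1 is down to just 9. So r8c1=9.
Step 46. [r3c9∈{3}] only 3 remains possible at r3c9, so r3c9=3.
Step 47. [r9c5∈{8}] r9c5's peers cover all but 8. So r9c5=8.

Answer: 3 6 5 2 9 7 8 1 4 / 2 8 9 3 1 4 7 6 5 / 7 1 4 8 5 6 9 2 3 / 6 4 3 9 2 1 5 7 8 / 5 9 8 6 7 3 2 4 1 / 1 2 7 5 4 8 6 3 9 / 8 5 1 4 6 2 3 9 7 / 9 7 2 1 3 5 4 8 6 / 4 3 6 7 8 9 1 5 2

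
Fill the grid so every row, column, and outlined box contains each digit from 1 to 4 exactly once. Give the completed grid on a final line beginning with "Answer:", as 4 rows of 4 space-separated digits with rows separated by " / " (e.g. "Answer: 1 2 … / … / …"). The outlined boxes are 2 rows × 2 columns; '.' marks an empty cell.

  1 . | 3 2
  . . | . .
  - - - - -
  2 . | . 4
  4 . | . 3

Step 1. [r3c3∈{1}] nothing but 1 survives at r3c3. So r3c3=1.
Step 2. [r2c2∈{2,3,4}] across row 2, 2 lands solely at r2c2, so r2c2=2.
Step 3. [r2c4∈{1}] r2c4's peers cover all but 1, so r2c4=1.
Step 4. [r4c2∈{1}] r4c2's peers cover all but 1, so r4c2=1.
Step 5. [r3c2∈{3}] r3c2 has the single candidate 3 ⇒ r3c2=3.
Step 6. [r4c3∈{2}] only 2 remains possible at r4c3. So r4c3=2.
Step 7. [r2c1∈{3}] r2c1 has the single candidate 3, so r2c1=3.
Step 8. [r2c3∈{4}] only 4 remains possible at r2c3, so r2c3=4.
Step 9. [r1c2∈{4}] nothing but 4 survives at r1c2, so r1c2=4.

Answer: 1 4 3 2 / 3 2 4 1 / 2 3 1 4 / 4 1 2 3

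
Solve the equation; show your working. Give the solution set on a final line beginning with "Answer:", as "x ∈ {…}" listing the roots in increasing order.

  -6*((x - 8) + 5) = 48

Step 1. [-6*((x - 8) + 5) = 48] LHS = -6·(…); ÷-6 both sides, so div: (x - 8) + 5 = -8.
Step 2. [(x - 8) + 5 = -8] the outer +5 inverts by subtracting 5. So sub: x - 8 = -13.
Step 3. [x - 8 = -13] 8 comes off first (add 8) ⇒ sub: x = -5.

Answer: x ∈ {-5}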